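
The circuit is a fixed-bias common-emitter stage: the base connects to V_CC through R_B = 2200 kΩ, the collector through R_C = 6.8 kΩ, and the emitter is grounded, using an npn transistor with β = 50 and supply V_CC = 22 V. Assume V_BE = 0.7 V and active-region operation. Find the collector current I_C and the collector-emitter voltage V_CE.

I_C ≈ 0.48 mA, V_CE ≈ 19 V

Base loop: V_CC = I_B·R_B + V_BE, so I_B = (22 − 0.7)/2200 kΩ = 0.00968 mA.
In the active region I_C = β·I_B = 50 × 0.00968 = 0.484 mA.
Collector loop: V_CE = V_CC − I_C·R_C = 22 − 0.484×6.8 = 18.7 V.
Since V_CE = 18.7 V > V_CE(sat) ≈ 0.2 V, the transistor is in the active region as assumed.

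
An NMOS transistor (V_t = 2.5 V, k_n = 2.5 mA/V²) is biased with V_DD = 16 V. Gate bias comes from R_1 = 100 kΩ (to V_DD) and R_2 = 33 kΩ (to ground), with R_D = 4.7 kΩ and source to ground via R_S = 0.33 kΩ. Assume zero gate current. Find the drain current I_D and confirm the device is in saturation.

V_G = V_DD·R_2/(R_1+R_2) = 16×33/133 = 3.97 V.
Assume saturation: I_D = (k_n/2)(V_GS − V_t)² with V_GS = V_G − I_D·R_S = 3.97 − 0.33·I_D.
Substituting gives 0.136·I_D² − 2.21·I_D + 2.7 = 0, with roots I_D = 1.33 or 14.9 mA.
The root I_D = 14.9 mA gives V_GS = -0.955 V ≤ V_t, so take I_D = 1.33 mA.
Then V_GS = 3.53 V and V_DS = V_DD − I_D(R_D+R_S) = 16 − 1.33×5.03 = 9.31 V.
Saturation requires V_DS ≥ V_GS − V_t = 1.03 V; 9.31 ≥ 1.03 ✓.

I_D ≈ 1.3 mA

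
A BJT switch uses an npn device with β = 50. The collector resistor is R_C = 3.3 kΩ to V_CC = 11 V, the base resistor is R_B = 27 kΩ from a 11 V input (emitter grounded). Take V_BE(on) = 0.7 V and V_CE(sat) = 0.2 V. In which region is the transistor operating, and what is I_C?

Assume active: I_B = (11 − 0.7)/27 = 0.381 mA, giving I_C = β·I_B = 19.1 mA.
But then V_CE = 11 − 19.1×3.3 = -51.9 V < V_CE(sat) = 0.2 V — impossible in the active region.
So the transistor is saturated. With V_CE = 0.2 V, I_C = (V_CC − 0.2)/R_C = 10.8/3.3 = 3.27 mA.
Check: β·I_B = 19.1 mA > I_C = 3.27 mA, confirming saturation.

saturation; I_C ≈ 3.3 mA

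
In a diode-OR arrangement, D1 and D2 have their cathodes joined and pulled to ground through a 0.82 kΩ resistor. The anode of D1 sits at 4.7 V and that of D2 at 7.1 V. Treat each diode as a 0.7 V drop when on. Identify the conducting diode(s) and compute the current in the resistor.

Assume both conduct. Then node N would need to be at both 4.7−0.7 = 4 V and 7.1−0.7 = 6.4 V, which is impossible.
Assume only D2 conducts: V_N = 7.1 − 0.7 = 6.4 V, so I_R = 6.4/0.82 = 7.8 mA.
Check D1: its anode-to-cathode voltage is 4.7 − 6.4 = -1.7 V < 0.7 V, so it is off. The assumption is consistent.

Only D2 conducts; I_R ≈ 7.8 mA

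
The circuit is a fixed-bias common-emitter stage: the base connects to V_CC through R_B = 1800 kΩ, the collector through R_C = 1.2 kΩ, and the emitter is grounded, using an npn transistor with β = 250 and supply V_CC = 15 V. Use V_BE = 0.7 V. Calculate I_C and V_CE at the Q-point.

I_C ≈ 2 mA, V_CE ≈ 13 V

Base loop: V_CC = I_B·R_B + V_BE, so I_B = (15 − 0.7)/1800 kΩ = 0.00794 mA.
In the active region I_C = β·I_B = 250 × 0.00794 = 1.99 mA.
Collector loop: V_CE = V_CC − I_C·R_C = 15 − 1.99×1.2 = 12.6 V.
Since V_CE = 12.6 V > V_CE(sat) ≈ 0.2 V, the transistor is in the active region as assumed.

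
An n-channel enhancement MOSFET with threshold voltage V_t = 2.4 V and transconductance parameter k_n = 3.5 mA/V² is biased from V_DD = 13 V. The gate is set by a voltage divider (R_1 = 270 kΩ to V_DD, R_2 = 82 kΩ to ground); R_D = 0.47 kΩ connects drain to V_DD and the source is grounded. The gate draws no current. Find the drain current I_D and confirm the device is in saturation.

V_G = V_DD·R_2/(R_1+R_2) = 13×82/352 = 3.03 V. With the source grounded, V_GS = V_G = 3.03 V.
Assume saturation: I_D = (k_n/2)(V_GS − V_t)² = (3.5/2)×(3.03 − 2.4)² = 1.75×0.628² = 0.691 mA.
V_DS = V_DD − I_D·R_D = 13 − 0.691×0.47 = 12.7 V.
Saturation requires V_DS ≥ V_GS − V_t = 0.628 V; 12.7 ≥ 0.628 ✓.

I_D ≈ 0.69 mA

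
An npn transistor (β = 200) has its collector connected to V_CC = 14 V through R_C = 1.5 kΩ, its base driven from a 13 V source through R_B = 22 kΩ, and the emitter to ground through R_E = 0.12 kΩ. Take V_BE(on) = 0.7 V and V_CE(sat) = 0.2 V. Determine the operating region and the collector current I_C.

saturation; I_C ≈ 8.5 mA

Assume active: I_B = (13 − 0.7)/(22 + 201×0.12) = 0.267 mA, I_C = β·I_B = 53.3 mA.
Then V_CE = 14 − 53.3×1.5 − 53.6×0.12 = -72.4 V < 0.2 V — the active assumption fails.
Re-solve with V_CE = 0.2 V. KCL at the emitter: V_E/R_E = (V_BB−0.7−V_E)/R_B + (V_CC−0.2−V_E)/R_C, giving V_E = 1.08 V.
I_C = (V_CC − 0.2 − V_E)/R_C = (13.8 − 1.08)/1.5 = 8.48 mA.
Check: I_B = (12.3 − 1.08)/22 = 0.51 mA, and β·I_B = 102 mA > I_C, confirming saturation.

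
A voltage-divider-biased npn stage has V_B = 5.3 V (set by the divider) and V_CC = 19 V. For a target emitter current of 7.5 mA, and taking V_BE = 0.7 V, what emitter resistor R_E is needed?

V_E = V_B − V_BE = 5.3 − 0.7 = 4.6 V.
R_E = V_E / I_E = 4.6 / 7.5 = 0.613 kΩ.

R_E ≈ 0.61 kΩ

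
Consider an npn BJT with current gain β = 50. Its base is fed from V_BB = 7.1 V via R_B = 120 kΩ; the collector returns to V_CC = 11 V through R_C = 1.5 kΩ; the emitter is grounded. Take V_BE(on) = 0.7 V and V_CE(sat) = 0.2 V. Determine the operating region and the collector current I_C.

Assume active. Base-emitter loop: I_B = (V_BB − V_BE)/R_B = (7.1 − 0.7)/120 = 0.0533 mA.
I_C = β·I_B = 50×0.0533 = 2.67 mA.
V_CE = V_CC − I_C·R_C = 11 − 2.67×1.5 = 7 V > V_CE(sat), so the active-region assumption holds.

active; I_C ≈ 2.7 mA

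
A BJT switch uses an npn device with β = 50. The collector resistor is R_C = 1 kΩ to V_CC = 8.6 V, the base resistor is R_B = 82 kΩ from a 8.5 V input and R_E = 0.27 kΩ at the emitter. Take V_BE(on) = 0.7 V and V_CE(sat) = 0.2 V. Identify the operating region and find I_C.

active; I_C ≈ 4.1 mA

Assume active. Base-emitter loop: I_B = (V_BB − V_BE)/(R_B + (β+1)R_E) = (8.5 − 0.7)/(82 + 51×0.27) = 0.0814 mA.
I_C = β·I_B = 50×0.0814 = 4.07 mA.
V_CE = V_CC − I_C·R_C − I_E·R_E = 8.6 − 4.07×1 − 4.15×0.27 = 3.41 V > V_CE(sat), so the active-region assumption holds.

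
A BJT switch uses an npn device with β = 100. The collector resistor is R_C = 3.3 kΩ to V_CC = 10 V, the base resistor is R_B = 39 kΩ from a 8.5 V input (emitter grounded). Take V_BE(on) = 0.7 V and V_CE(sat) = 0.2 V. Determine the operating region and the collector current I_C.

Assume active: I_B = (8.5 − 0.7)/39 = 0.2 mA, giving I_C = β·I_B = 20 mA.
But then V_CE = 10 − 20×3.3 = -56 V < V_CE(sat) = 0.2 V — impossible in the active region.
So the transistor is saturated. With V_CE = 0.2 V, I_C = (V_CC − 0.2)/R_C = 9.8/3.3 = 2.97 mA.
Check: β·I_B = 20 mA > I_C = 2.97 mA, confirming saturation.

saturation; I_C ≈ 3 mA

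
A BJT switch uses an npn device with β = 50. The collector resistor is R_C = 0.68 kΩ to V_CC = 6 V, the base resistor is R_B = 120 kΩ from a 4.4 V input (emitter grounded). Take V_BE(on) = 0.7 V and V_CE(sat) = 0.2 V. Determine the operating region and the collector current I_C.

active; I_C ≈ 1.5 mA

Assume active. Base-emitter loop: I_B = (V_BB − V_BE)/R_B = (4.4 − 0.7)/120 = 0.0308 mA.
I_C = β·I_B = 50×0.0308 = 1.54 mA.
V_CE = V_CC − I_C·R_C = 6 − 1.54×0.68 = 4.95 V > V_CE(sat), so the active-region assumption holds.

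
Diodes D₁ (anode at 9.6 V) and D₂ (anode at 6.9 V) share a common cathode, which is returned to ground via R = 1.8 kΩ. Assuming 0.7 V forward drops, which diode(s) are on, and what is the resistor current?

Assume both conduct. Then node N would need to be at both 9.6−0.7 = 8.9 V and 6.9−0.7 = 6.2 V, which is impossible.
Assume only D₁ conducts: V_N = 9.6 − 0.7 = 8.9 V, so I_R = 8.9/1.8 = 4.94 mA.
Check D₂: its anode-to-cathode voltage is 6.9 − 8.9 = -2 V < 0.7 V, so it is off. The assumption is consistent.

Only D₁ conducts; I_R ≈ 4.9 mA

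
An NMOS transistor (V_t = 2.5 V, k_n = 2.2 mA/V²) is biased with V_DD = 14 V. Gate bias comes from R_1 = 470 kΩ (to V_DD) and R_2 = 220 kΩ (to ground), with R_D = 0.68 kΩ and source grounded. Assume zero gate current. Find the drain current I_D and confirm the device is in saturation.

I_D ≈ 4.2 mA

V_G = V_DD·R_2/(R_1+R_2) = 14×220/690 = 4.46 V. With the source grounded, V_GS = V_G = 4.46 V.
Assume saturation: I_D = (k_n/2)(V_GS − V_t)² = (2.2/2)×(4.46 − 2.5)² = 1.1×1.96² = 4.24 mA.
V_DS = V_DD − I_D·R_D = 14 − 4.24×0.68 = 11.1 V.
Saturation requires V_DS ≥ V_GS − V_t = 1.96 V; 11.1 ≥ 1.96 ✓.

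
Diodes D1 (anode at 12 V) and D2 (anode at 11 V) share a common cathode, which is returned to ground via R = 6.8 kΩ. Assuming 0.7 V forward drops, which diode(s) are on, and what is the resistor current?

Assume both conduct. Then node N would need to be at both 12−0.7 = 11.3 V and 11−0.7 = 10.3 V, which is impossible.
Assume only D1 conducts: V_N = 12 − 0.7 = 11.3 V, so I_R = 11.3/6.8 = 1.66 mA.
Check D2: its anode-to-cathode voltage is 11 − 11.3 = -0.3 V < 0.7 V, so it is off. The assumption is consistent.

Only D1 conducts; I_R ≈ 1.7 mA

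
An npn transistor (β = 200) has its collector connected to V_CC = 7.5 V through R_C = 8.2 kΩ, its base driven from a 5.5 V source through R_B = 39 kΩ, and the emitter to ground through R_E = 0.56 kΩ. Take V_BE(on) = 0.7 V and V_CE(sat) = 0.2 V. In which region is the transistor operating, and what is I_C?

Assume active: I_B = (5.5 − 0.7)/(39 + 201×0.56) = 0.0317 mA, I_C = β·I_B = 6.33 mA.
Then V_CE = 7.5 − 6.33×8.2 − 6.37×0.56 = -48 V < 0.2 V — the active assumption fails.
Re-solve with V_CE = 0.2 V. KCL at the emitter: V_E/R_E = (V_BB−0.7−V_E)/R_B + (V_CC−0.2−V_E)/R_C, giving V_E = 0.524 V.
I_C = (V_CC − 0.2 − V_E)/R_C = (7.3 − 0.524)/8.2 = 0.826 mA.
Check: I_B = (4.8 − 0.524)/39 = 0.11 mA, and β·I_B = 21.9 mA > I_C, confirming saturation.

saturation; I_C ≈ 0.83 mA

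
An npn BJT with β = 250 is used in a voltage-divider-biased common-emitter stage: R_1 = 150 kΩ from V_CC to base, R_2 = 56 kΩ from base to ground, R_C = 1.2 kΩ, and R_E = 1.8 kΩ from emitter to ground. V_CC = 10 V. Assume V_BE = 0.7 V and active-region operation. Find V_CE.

Thevenize the base divider: V_Th = V_CC·R_2/(R_1+R_2) = 10×56/206 = 2.72 V, R_Th = R_1‖R_2 = 40.8 kΩ.
Base-emitter loop: V_Th = I_B·R_Th + V_BE + (β+1)I_B·R_E, so I_B = (2.72 − 0.7) / (40.8 + 251×1.8) = 0.0041 mA.
I_C = β·I_B = 250×0.0041 = 1.02 mA, and I_E = (β+1)I_B = 1.03 mA.
V_CE = V_CC − I_C·R_C − I_E·R_E = 10 − 1.02×1.2 − 1.03×1.8 = 6.92 V.
V_CE = 6.92 V > 0.2 V confirms active-region operation.

V_CE ≈ 6.9 V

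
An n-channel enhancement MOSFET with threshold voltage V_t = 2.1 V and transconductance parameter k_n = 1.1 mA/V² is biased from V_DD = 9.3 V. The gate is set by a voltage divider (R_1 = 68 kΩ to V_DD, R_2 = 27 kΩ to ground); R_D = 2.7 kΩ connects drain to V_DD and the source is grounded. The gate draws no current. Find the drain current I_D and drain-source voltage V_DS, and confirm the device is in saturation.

V_G = V_DD·R_2/(R_1+R_2) = 9.3×27/95 = 2.64 V. With the source grounded, V_GS = V_G = 2.64 V.
Assume saturation: I_D = (k_n/2)(V_GS − V_t)² = (1.1/2)×(2.64 − 2.1)² = 0.55×0.543² = 0.162 mA.
V_DS = V_DD − I_D·R_D = 9.3 − 0.162×2.7 = 8.86 V.
Saturation requires V_DS ≥ V_GS − V_t = 0.543 V; 8.86 ≥ 0.543 ✓.

I_D ≈ 0.16 mA, V_DS ≈ 8.9 V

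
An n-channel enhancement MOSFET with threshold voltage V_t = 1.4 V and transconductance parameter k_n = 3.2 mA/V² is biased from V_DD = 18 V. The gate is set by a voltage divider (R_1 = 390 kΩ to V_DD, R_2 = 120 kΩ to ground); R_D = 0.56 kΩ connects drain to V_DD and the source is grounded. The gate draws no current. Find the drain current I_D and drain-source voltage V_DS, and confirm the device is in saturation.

I_D ≈ 13 mA, V_DS ≈ 11 V

V_G = V_DD·R_2/(R_1+R_2) = 18×120/510 = 4.24 V. With the source grounded, V_GS = V_G = 4.24 V.
Assume saturation: I_D = (k_n/2)(V_GS − V_t)² = (3.2/2)×(4.24 − 1.4)² = 1.6×2.84² = 12.9 mA.
V_DS = V_DD − I_D·R_D = 18 − 12.9×0.56 = 10.8 V.
Saturation requires V_DS ≥ V_GS − V_t = 2.84 V; 10.8 ≥ 2.84 ✓.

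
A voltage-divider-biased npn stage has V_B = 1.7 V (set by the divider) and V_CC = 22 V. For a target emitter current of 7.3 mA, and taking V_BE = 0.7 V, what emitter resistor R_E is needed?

R_E ≈ 0.14 kΩ

V_E = V_B − V_BE = 1.7 − 0.7 = 1 V.
R_E = V_E / I_E = 1 / 7.3 = 0.137 kΩ.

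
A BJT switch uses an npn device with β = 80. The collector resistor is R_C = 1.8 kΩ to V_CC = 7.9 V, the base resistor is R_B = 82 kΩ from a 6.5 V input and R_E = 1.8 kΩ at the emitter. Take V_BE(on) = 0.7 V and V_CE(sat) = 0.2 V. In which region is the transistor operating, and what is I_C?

Assume active. Base-emitter loop: I_B = (V_BB − V_BE)/(R_B + (β+1)R_E) = (6.5 − 0.7)/(82 + 81×1.8) = 0.0255 mA.
I_C = β·I_B = 80×0.0255 = 2.04 mA.
V_CE = V_CC − I_C·R_C − I_E·R_E = 7.9 − 2.04×1.8 − 2.06×1.8 = 0.521 V > V_CE(sat), so the active-region assumption holds.

active; I_C ≈ 2 mA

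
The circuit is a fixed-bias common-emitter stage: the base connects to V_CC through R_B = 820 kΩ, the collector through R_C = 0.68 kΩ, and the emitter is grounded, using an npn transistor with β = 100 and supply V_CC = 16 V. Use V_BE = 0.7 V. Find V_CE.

Base loop: V_CC = I_B·R_B + V_BE, so I_B = (16 − 0.7)/820 kΩ = 0.0187 mA.
In the active region I_C = β·I_B = 100 × 0.0187 = 1.87 mA.
Collector loop: V_CE = V_CC − I_C·R_C = 16 − 1.87×0.68 = 14.7 V.
Since V_CE = 14.7 V > V_CE(sat) ≈ 0.2 V, the transistor is in the active region as assumed.

V_CE ≈ 15 V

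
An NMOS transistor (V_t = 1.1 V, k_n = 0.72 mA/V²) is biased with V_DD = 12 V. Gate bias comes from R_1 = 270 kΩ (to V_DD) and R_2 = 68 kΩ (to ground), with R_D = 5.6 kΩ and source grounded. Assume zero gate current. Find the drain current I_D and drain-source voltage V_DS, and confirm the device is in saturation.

V_G = V_DD·R_2/(R_1+R_2) = 12×68/338 = 2.41 V. With the source grounded, V_GS = V_G = 2.41 V.
Assume saturation: I_D = (k_n/2)(V_GS − V_t)² = (0.72/2)×(2.41 − 1.1)² = 0.36×1.31² = 0.622 mA.
V_DS = V_DD − I_D·R_D = 12 − 0.622×5.6 = 8.52 V.
Saturation requires V_DS ≥ V_GS − V_t = 1.31 V; 8.52 ≥ 1.31 ✓.

I_D ≈ 0.62 mA, V_DS ≈ 8.5 V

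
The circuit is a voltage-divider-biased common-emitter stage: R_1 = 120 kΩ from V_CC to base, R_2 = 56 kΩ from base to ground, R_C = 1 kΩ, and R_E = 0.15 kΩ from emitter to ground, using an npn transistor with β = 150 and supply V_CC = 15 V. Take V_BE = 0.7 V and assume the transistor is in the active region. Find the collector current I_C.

Thevenize the base divider: V_Th = V_CC·R_2/(R_1+R_2) = 15×56/176 = 4.77 V, R_Th = R_1‖R_2 = 38.2 kΩ.
Base-emitter loop: V_Th = I_B·R_Th + V_BE + (β+1)I_B·R_E, so I_B = (4.77 − 0.7) / (38.2 + 151×0.15) = 0.067 mA.
I_C = β·I_B = 150×0.067 = 10 mA, and I_E = (β+1)I_B = 10.1 mA.
V_CE = V_CC − I_C·R_C − I_E·R_E = 15 − 10×1 − 10.1×0.15 = 3.44 V.
V_CE = 3.44 V > 0.2 V confirms active-region operation.

I_C ≈ 10 mA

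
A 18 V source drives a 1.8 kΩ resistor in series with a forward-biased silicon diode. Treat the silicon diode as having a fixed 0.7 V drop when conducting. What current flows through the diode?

I ≈ 9.6 mA

KVL around the loop: 18 = V_D + I·R = 0.7 + I × 1.8 kΩ.
So I = (18 − 0.7) / 1.8 kΩ = 17.3 / 1.8 = 9.61 mA.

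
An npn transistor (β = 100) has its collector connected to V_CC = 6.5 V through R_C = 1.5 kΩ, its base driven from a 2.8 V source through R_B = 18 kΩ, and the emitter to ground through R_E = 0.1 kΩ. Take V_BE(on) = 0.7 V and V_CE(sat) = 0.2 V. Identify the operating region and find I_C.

Assume active: I_B = (2.8 − 0.7)/(18 + 101×0.1) = 0.0747 mA, I_C = β·I_B = 7.47 mA.
Then V_CE = 6.5 − 7.47×1.5 − 7.55×0.1 = -5.46 V < 0.2 V — the active assumption fails.
Re-solve with V_CE = 0.2 V. KCL at the emitter: V_E/R_E = (V_BB−0.7−V_E)/R_B + (V_CC−0.2−V_E)/R_C, giving V_E = 0.403 V.
I_C = (V_CC − 0.2 − V_E)/R_C = (6.3 − 0.403)/1.5 = 3.93 mA.
Check: I_B = (2.1 − 0.403)/18 = 0.0943 mA, and β·I_B = 9.43 mA > I_C, confirming saturation.

saturation; I_C ≈ 3.9 mA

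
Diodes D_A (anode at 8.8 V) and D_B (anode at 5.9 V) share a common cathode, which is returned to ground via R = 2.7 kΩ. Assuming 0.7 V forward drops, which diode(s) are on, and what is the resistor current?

Only D_A conducts; I_R ≈ 3 mA

Assume both conduct. Then node N would need to be at both 8.8−0.7 = 8.1 V and 5.9−0.7 = 5.2 V, which is impossible.
Assume only D_A conducts: V_N = 8.8 − 0.7 = 8.1 V, so I_R = 8.1/2.7 = 3 mA.
Check D_B: its anode-to-cathode voltage is 5.9 − 8.1 = -2.2 V < 0.7 V, so it is off. The assumption is consistent.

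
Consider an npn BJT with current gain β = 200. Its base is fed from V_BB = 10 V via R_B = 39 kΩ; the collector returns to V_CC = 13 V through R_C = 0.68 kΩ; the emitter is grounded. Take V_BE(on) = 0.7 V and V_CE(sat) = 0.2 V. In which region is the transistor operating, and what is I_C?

saturation; I_C ≈ 19 mA

Assume active: I_B = (10 − 0.7)/39 = 0.238 mA, giving I_C = β·I_B = 47.7 mA.
But then V_CE = 13 − 47.7×0.68 = -19.4 V < V_CE(sat) = 0.2 V — impossible in the active region.
So the transistor is saturated. With V_CE = 0.2 V, I_C = (V_CC − 0.2)/R_C = 12.8/0.68 = 18.8 mA.
Check: β·I_B = 47.7 mA > I_C = 18.8 mA, confirming saturation.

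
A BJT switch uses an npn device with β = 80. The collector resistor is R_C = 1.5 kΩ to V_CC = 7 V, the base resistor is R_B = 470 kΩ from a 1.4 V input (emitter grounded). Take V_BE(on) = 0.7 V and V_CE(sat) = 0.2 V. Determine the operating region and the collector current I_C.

active; I_C ≈ 0.12 mA

Assume active. Base-emitter loop: I_B = (V_BB − V_BE)/R_B = (1.4 − 0.7)/470 = 0.00149 mA.
I_C = β·I_B = 80×0.00149 = 0.119 mA.
V_CE = V_CC − I_C·R_C = 7 − 0.119×1.5 = 6.82 V > V_CE(sat), so the active-region assumption holds.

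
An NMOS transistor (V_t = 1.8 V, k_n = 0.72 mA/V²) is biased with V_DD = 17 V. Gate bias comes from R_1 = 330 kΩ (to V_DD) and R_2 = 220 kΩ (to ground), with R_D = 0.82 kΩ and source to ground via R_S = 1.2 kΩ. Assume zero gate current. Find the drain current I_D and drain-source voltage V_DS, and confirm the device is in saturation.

I_D ≈ 2.1 mA, V_DS ≈ 13 V

V_G = V_DD·R_2/(R_1+R_2) = 17×220/550 = 6.8 V.
Assume saturation: I_D = (k_n/2)(V_GS − V_t)² with V_GS = V_G − I_D·R_S = 6.8 − 1.2·I_D.
Substituting gives 0.518·I_D² − 5.32·I_D + 9 = 0, with roots I_D = 2.14 or 8.13 mA.
The root I_D = 8.13 mA gives V_GS = -2.95 V ≤ V_t, so take I_D = 2.14 mA.
Then V_GS = 4.24 V and V_DS = V_DD − I_D(R_D+R_S) = 17 − 2.14×2.02 = 12.7 V.
Saturation requires V_DS ≥ V_GS − V_t = 2.44 V; 12.7 ≥ 2.44 ✓.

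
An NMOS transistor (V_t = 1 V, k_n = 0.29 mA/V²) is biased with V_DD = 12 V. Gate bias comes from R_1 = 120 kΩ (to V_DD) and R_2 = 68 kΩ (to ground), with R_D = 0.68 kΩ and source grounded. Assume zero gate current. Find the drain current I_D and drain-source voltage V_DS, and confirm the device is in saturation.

I_D ≈ 1.6 mA, V_DS ≈ 11 V

V_G = V_DD·R_2/(R_1+R_2) = 12×68/188 = 4.34 V. With the source grounded, V_GS = V_G = 4.34 V.
Assume saturation: I_D = (k_n/2)(V_GS − V_t)² = (0.29/2)×(4.34 − 1)² = 0.145×3.34² = 1.62 mA.
V_DS = V_DD − I_D·R_D = 12 − 1.62×0.68 = 10.9 V.
Saturation requires V_DS ≥ V_GS − V_t = 3.34 V; 10.9 ≥ 3.34 ✓.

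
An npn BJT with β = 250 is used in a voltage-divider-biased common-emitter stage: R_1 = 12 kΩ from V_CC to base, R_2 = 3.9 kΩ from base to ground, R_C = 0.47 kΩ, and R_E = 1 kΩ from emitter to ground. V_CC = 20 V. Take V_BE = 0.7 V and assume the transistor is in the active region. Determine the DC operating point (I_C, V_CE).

Thevenize the base divider: V_Th = V_CC·R_2/(R_1+R_2) = 20×3.9/15.9 = 4.91 V, R_Th = R_1‖R_2 = 2.94 kΩ.
Base-emitter loop: V_Th = I_B·R_Th + V_BE + (β+1)I_B·R_E, so I_B = (4.91 − 0.7) / (2.94 + 251×1) = 0.0166 mA.
I_C = β·I_B = 250×0.0166 = 4.14 mA, and I_E = (β+1)I_B = 4.16 mA.
V_CE = V_CC − I_C·R_C − I_E·R_E = 20 − 4.14×0.47 − 4.16×1 = 13.9 V.
V_CE = 13.9 V > 0.2 V confirms active-region operation.

I_C ≈ 4.1 mA, V_CE ≈ 14 V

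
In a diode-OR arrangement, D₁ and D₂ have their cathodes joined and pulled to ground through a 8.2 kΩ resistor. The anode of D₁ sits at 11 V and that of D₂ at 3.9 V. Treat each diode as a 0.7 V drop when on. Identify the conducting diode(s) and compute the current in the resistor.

Assume both conduct. Then node N would need to be at both 11−0.7 = 10.3 V and 3.9−0.7 = 3.2 V, which is impossible.
Assume only D₁ conducts: V_N = 11 − 0.7 = 10.3 V, so I_R = 10.3/8.2 = 1.26 mA.
Check D₂: its anode-to-cathode voltage is 3.9 − 10.3 = -6.4 V < 0.7 V, so it is off. The assumption is consistent.

Only D₁ conducts; I_R ≈ 1.3 mA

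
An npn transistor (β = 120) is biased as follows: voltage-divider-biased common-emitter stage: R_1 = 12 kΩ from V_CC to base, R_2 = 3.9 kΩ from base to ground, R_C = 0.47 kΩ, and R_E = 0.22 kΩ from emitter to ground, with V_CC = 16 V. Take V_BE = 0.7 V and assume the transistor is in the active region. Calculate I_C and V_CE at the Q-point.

Thevenize the base divider: V_Th = V_CC·R_2/(R_1+R_2) = 16×3.9/15.9 = 3.92 V, R_Th = R_1‖R_2 = 2.94 kΩ.
Base-emitter loop: V_Th = I_B·R_Th + V_BE + (β+1)I_B·R_E, so I_B = (3.92 − 0.7) / (2.94 + 121×0.22) = 0.109 mA.
I_C = β·I_B = 120×0.109 = 13.1 mA, and I_E = (β+1)I_B = 13.2 mA.
V_CE = V_CC − I_C·R_C − I_E·R_E = 16 − 13.1×0.47 − 13.2×0.22 = 6.94 V.
V_CE = 6.94 V > 0.2 V confirms active-region operation.

I_C ≈ 13 mA, V_CE ≈ 6.9 V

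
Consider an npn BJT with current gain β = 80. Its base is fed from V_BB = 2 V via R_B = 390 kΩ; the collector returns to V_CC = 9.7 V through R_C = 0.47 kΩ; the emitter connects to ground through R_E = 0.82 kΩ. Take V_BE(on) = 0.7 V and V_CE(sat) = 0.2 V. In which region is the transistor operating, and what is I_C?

active; I_C ≈ 0.23 mA

Assume active. Base-emitter loop: I_B = (V_BB − V_BE)/(R_B + (β+1)R_E) = (2 − 0.7)/(390 + 81×0.82) = 0.00285 mA.
I_C = β·I_B = 80×0.00285 = 0.228 mA.
V_CE = V_CC − I_C·R_C − I_E·R_E = 9.7 − 0.228×0.47 − 0.231×0.82 = 9.4 V > V_CE(sat), so the active-region assumption holds.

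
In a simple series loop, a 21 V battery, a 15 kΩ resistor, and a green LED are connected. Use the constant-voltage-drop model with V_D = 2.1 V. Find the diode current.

I ≈ 1.3 mA

KVL around the loop: 21 = V_D + I·R = 2.1 + I × 15 kΩ.
So I = (21 − 2.1) / 15 kΩ = 18.9 / 15 = 1.26 mA.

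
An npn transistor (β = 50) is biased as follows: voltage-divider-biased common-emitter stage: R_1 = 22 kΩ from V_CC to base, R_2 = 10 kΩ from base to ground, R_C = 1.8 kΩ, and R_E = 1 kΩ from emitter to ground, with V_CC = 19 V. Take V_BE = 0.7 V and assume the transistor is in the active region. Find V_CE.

V_CE ≈ 6.2 V

Thevenize the base divider: V_Th = V_CC·R_2/(R_1+R_2) = 19×10/32 = 5.94 V, R_Th = R_1‖R_2 = 6.88 kΩ.
Base-emitter loop: V_Th = I_B·R_Th + V_BE + (β+1)I_B·R_E, so I_B = (5.94 − 0.7) / (6.88 + 51×1) = 0.0905 mA.
I_C = β·I_B = 50×0.0905 = 4.52 mA, and I_E = (β+1)I_B = 4.62 mA.
V_CE = V_CC − I_C·R_C − I_E·R_E = 19 − 4.52×1.8 − 4.62×1 = 6.24 V.
V_CE = 6.24 V > 0.2 V confirms active-region operation.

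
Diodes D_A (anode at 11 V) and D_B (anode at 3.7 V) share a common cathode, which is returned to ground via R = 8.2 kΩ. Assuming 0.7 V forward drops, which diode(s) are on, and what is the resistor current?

Assume both conduct. Then node N would need to be at both 11−0.7 = 10.3 V and 3.7−0.7 = 3 V, which is impossible.
Assume only D_A conducts: V_N = 11 − 0.7 = 10.3 V, so I_R = 10.3/8.2 = 1.26 mA.
Check D_B: its anode-to-cathode voltage is 3.7 − 10.3 = -6.6 V < 0.7 V, so it is off. The assumption is consistent.

Only D_A conducts; I_R ≈ 1.3 mA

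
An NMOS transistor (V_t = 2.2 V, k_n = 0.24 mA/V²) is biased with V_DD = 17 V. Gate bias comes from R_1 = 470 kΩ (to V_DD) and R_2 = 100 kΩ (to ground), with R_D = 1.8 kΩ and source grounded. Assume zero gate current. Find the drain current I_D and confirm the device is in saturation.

V_G = V_DD·R_2/(R_1+R_2) = 17×100/570 = 2.98 V. With the source grounded, V_GS = V_G = 2.98 V.
Assume saturation: I_D = (k_n/2)(V_GS − V_t)² = (0.24/2)×(2.98 − 2.2)² = 0.12×0.782² = 0.0735 mA.
V_DS = V_DD − I_D·R_D = 17 − 0.0735×1.8 = 16.9 V.
Saturation requires V_DS ≥ V_GS − V_t = 0.782 V; 16.9 ≥ 0.782 ✓.

I_D ≈ 0.073 mA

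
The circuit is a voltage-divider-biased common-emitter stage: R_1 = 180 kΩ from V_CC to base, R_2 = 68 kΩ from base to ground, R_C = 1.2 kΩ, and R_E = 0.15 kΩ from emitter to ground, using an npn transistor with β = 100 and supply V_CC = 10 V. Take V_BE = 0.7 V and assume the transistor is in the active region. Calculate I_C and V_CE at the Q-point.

Thevenize the base divider: V_Th = V_CC·R_2/(R_1+R_2) = 10×68/248 = 2.74 V, R_Th = R_1‖R_2 = 49.4 kΩ.
Base-emitter loop: V_Th = I_B·R_Th + V_BE + (β+1)I_B·R_E, so I_B = (2.74 − 0.7) / (49.4 + 101×0.15) = 0.0317 mA.
I_C = β·I_B = 100×0.0317 = 3.17 mA, and I_E = (β+1)I_B = 3.2 mA.
V_CE = V_CC − I_C·R_C − I_E·R_E = 10 − 3.17×1.2 − 3.2×0.15 = 5.72 V.
V_CE = 5.72 V > 0.2 V confirms active-region operation.

I_C ≈ 3.2 mA, V_CE ≈ 5.7 V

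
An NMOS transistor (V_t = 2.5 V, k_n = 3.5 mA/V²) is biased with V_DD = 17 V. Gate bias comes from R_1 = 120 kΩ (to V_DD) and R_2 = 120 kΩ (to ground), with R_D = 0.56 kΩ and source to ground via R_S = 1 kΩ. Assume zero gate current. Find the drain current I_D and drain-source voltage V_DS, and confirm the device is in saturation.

V_G = V_DD·R_2/(R_1+R_2) = 17×120/240 = 8.5 V.
Assume saturation: I_D = (k_n/2)(V_GS − V_t)² with V_GS = V_G − I_D·R_S = 8.5 − 1·I_D.
Substituting gives 1.75·I_D² − 22·I_D + 63 = 0, with roots I_D = 4.41 or 8.16 mA.
The root I_D = 8.16 mA gives V_GS = 0.341 V ≤ V_t, so take I_D = 4.41 mA.
Then V_GS = 4.09 V and V_DS = V_DD − I_D(R_D+R_S) = 17 − 4.41×1.56 = 10.1 V.
Saturation requires V_DS ≥ V_GS − V_t = 1.59 V; 10.1 ≥ 1.59 ✓.

I_D ≈ 4.4 mA, V_DS ≈ 10 V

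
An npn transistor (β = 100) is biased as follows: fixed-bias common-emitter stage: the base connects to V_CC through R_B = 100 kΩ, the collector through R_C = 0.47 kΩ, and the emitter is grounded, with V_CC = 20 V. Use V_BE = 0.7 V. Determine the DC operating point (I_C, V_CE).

I_C ≈ 19 mA, V_CE ≈ 11 V

Base loop: V_CC = I_B·R_B + V_BE, so I_B = (20 − 0.7)/100 kΩ = 0.193 mA.
In the active region I_C = β·I_B = 100 × 0.193 = 19.3 mA.
Collector loop: V_CE = V_CC − I_C·R_C = 20 − 19.3×0.47 = 10.9 V.
Since V_CE = 10.9 V > V_CE(sat) ≈ 0.2 V, the transistor is in the active region as assumed.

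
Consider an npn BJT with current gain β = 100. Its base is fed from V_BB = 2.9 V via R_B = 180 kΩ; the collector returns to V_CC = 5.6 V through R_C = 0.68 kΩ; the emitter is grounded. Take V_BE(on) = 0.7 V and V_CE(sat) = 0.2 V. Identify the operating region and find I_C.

Assume active. Base-emitter loop: I_B = (V_BB − V_BE)/R_B = (2.9 − 0.7)/180 = 0.0122 mA.
I_C = β·I_B = 100×0.0122 = 1.22 mA.
V_CE = V_CC − I_C·R_C = 5.6 − 1.22×0.68 = 4.77 V > V_CE(sat), so the active-region assumption holds.

active; I_C ≈ 1.2 mA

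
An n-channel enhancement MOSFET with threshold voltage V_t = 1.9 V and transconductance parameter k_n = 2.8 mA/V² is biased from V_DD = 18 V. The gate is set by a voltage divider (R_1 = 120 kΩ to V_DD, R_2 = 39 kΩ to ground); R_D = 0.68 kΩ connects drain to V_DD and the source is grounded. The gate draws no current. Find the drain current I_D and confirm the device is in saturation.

I_D ≈ 8.9 mA

V_G = V_DD·R_2/(R_1+R_2) = 18×39/159 = 4.42 V. With the source grounded, V_GS = V_G = 4.42 V.
Assume saturation: I_D = (k_n/2)(V_GS − V_t)² = (2.8/2)×(4.42 − 1.9)² = 1.4×2.52² = 8.86 mA.
V_DS = V_DD − I_D·R_D = 18 − 8.86×0.68 = 12 V.
Saturation requires V_DS ≥ V_GS − V_t = 2.52 V; 12 ≥ 2.52 ✓.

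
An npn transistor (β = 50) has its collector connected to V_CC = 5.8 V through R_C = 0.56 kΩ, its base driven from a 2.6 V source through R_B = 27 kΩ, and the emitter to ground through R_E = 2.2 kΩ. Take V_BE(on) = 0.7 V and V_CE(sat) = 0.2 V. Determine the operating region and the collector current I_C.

Assume active. Base-emitter loop: I_B = (V_BB − V_BE)/(R_B + (β+1)R_E) = (2.6 − 0.7)/(27 + 51×2.2) = 0.0136 mA.
I_C = β·I_B = 50×0.0136 = 0.682 mA.
V_CE = V_CC − I_C·R_C − I_E·R_E = 5.8 − 0.682×0.56 − 0.696×2.2 = 3.89 V > V_CE(sat), so the active-region assumption holds.

active; I_C ≈ 0.68 mA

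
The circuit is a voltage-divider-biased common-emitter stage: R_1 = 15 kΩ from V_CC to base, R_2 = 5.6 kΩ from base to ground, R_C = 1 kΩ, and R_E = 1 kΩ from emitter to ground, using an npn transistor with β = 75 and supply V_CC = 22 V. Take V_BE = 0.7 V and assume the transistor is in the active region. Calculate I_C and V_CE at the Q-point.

I_C ≈ 4.9 mA, V_CE ≈ 12 V

Thevenize the base divider: V_Th = V_CC·R_2/(R_1+R_2) = 22×5.6/20.6 = 5.98 V, R_Th = R_1‖R_2 = 4.08 kΩ.
Base-emitter loop: V_Th = I_B·R_Th + V_BE + (β+1)I_B·R_E, so I_B = (5.98 − 0.7) / (4.08 + 76×1) = 0.0659 mA.
I_C = β·I_B = 75×0.0659 = 4.95 mA, and I_E = (β+1)I_B = 5.01 mA.
V_CE = V_CC − I_C·R_C − I_E·R_E = 22 − 4.95×1 − 5.01×1 = 12 V.
V_CE = 12 V > 0.2 V confirms active-region operation.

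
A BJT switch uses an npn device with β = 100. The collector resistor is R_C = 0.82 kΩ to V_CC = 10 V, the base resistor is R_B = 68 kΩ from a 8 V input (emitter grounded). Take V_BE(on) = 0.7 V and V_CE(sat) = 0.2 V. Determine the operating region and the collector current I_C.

active; I_C ≈ 11 mA

Assume active. Base-emitter loop: I_B = (V_BB − V_BE)/R_B = (8 − 0.7)/68 = 0.107 mA.
I_C = β·I_B = 100×0.107 = 10.7 mA.
V_CE = V_CC − I_C·R_C = 10 − 10.7×0.82 = 1.2 V > V_CE(sat), so the active-region assumption holds.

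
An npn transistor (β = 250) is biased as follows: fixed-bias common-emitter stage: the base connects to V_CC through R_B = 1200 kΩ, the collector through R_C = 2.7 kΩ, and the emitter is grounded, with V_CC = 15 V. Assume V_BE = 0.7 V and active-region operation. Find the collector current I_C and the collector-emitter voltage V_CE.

I_C ≈ 3 mA, V_CE ≈ 7 V

Base loop: V_CC = I_B·R_B + V_BE, so I_B = (15 − 0.7)/1200 kΩ = 0.0119 mA.
In the active region I_C = β·I_B = 250 × 0.0119 = 2.98 mA.
Collector loop: V_CE = V_CC − I_C·R_C = 15 − 2.98×2.7 = 6.96 V.
Since V_CE = 6.96 V > V_CE(sat) ≈ 0.2 V, the transistor is in the active region as assumed.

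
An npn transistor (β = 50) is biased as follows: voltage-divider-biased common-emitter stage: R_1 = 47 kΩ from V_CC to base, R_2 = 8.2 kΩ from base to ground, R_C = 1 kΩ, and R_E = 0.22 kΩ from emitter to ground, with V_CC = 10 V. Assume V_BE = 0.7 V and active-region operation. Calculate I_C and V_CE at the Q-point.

I_C ≈ 2.2 mA, V_CE ≈ 7.4 V

Thevenize the base divider: V_Th = V_CC·R_2/(R_1+R_2) = 10×8.2/55.2 = 1.49 V, R_Th = R_1‖R_2 = 6.98 kΩ.
Base-emitter loop: V_Th = I_B·R_Th + V_BE + (β+1)I_B·R_E, so I_B = (1.49 − 0.7) / (6.98 + 51×0.22) = 0.0432 mA.
I_C = β·I_B = 50×0.0432 = 2.16 mA, and I_E = (β+1)I_B = 2.2 mA.
V_CE = V_CC − I_C·R_C − I_E·R_E = 10 − 2.16×1 − 2.2×0.22 = 7.36 V.
V_CE = 7.36 V > 0.2 V confirms active-region operation.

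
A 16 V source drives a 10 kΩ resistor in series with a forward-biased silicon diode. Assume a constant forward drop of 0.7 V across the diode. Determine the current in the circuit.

KVL around the loop: 16 = V_D + I·R = 0.7 + I × 10 kΩ.
So I = (16 − 0.7) / 10 kΩ = 15.3 / 10 = 1.53 mA.

I ≈ 1.5 mA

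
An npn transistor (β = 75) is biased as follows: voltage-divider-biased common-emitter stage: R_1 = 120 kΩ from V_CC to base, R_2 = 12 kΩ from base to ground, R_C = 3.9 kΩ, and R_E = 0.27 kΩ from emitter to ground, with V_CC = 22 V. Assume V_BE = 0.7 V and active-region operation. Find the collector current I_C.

Thevenize the base divider: V_Th = V_CC·R_2/(R_1+R_2) = 22×12/132 = 2 V, R_Th = R_1‖R_2 = 10.9 kΩ.
Base-emitter loop: V_Th = I_B·R_Th + V_BE + (β+1)I_B·R_E, so I_B = (2 − 0.7) / (10.9 + 76×0.27) = 0.0414 mA.
I_C = β·I_B = 75×0.0414 = 3.1 mA, and I_E = (β+1)I_B = 3.14 mA.
V_CE = V_CC − I_C·R_C − I_E·R_E = 22 − 3.1×3.9 − 3.14×0.27 = 9.05 V.
V_CE = 9.05 V > 0.2 V confirms active-region operation.

I_C ≈ 3.1 mA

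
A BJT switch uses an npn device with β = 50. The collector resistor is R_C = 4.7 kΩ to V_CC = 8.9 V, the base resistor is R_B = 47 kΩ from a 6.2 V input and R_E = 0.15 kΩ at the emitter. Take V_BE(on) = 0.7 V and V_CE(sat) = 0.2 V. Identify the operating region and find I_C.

saturation; I_C ≈ 1.8 mA

Assume active: I_B = (6.2 − 0.7)/(47 + 51×0.15) = 0.101 mA, I_C = β·I_B = 5.03 mA.
Then V_CE = 8.9 − 5.03×4.7 − 5.13×0.15 = -15.5 V < 0.2 V — the active assumption fails.
Re-solve with V_CE = 0.2 V. KCL at the emitter: V_E/R_E = (V_BB−0.7−V_E)/R_B + (V_CC−0.2−V_E)/R_C, giving V_E = 0.285 V.
I_C = (V_CC − 0.2 − V_E)/R_C = (8.7 − 0.285)/4.7 = 1.79 mA.
Check: I_B = (5.5 − 0.285)/47 = 0.111 mA, and β·I_B = 5.55 mA > I_C, confirming saturation.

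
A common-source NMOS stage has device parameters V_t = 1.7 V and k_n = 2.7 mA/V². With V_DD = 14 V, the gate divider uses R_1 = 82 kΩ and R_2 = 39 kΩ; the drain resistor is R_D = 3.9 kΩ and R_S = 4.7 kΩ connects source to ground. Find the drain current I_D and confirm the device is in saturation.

V_G = V_DD·R_2/(R_1+R_2) = 14×39/121 = 4.51 V.
Assume saturation: I_D = (k_n/2)(V_GS − V_t)² with V_GS = V_G − I_D·R_S = 4.51 − 4.7·I_D.
Substituting gives 29.8·I_D² − 36.7·I_D + 10.7 = 0, with roots I_D = 0.473 or 0.758 mA.
The root I_D = 0.758 mA gives V_GS = 0.951 V ≤ V_t, so take I_D = 0.473 mA.
Then V_GS = 2.29 V and V_DS = V_DD − I_D(R_D+R_S) = 14 − 0.473×8.6 = 9.94 V.
Saturation requires V_DS ≥ V_GS − V_t = 0.592 V; 9.94 ≥ 0.592 ✓.

I_D ≈ 0.47 mA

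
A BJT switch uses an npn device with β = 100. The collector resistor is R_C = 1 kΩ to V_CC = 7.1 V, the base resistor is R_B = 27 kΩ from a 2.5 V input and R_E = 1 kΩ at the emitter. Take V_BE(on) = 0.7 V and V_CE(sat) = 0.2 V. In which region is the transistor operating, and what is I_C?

Assume active. Base-emitter loop: I_B = (V_BB − V_BE)/(R_B + (β+1)R_E) = (2.5 − 0.7)/(27 + 101×1) = 0.0141 mA.
I_C = β·I_B = 100×0.0141 = 1.41 mA.
V_CE = V_CC − I_C·R_C − I_E·R_E = 7.1 − 1.41×1 − 1.42×1 = 4.27 V > V_CE(sat), so the active-region assumption holds.

active; I_C ≈ 1.4 mA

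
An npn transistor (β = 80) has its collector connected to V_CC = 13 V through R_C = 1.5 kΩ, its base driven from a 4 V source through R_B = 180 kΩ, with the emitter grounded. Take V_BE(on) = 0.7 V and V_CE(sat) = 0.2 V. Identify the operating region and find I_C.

active; I_C ≈ 1.5 mA

Assume active. Base-emitter loop: I_B = (V_BB − V_BE)/R_B = (4 − 0.7)/180 = 0.0183 mA.
I_C = β·I_B = 80×0.0183 = 1.47 mA.
V_CE = V_CC − I_C·R_C = 13 − 1.47×1.5 = 10.8 V > V_CE(sat), so the active-region assumption holds.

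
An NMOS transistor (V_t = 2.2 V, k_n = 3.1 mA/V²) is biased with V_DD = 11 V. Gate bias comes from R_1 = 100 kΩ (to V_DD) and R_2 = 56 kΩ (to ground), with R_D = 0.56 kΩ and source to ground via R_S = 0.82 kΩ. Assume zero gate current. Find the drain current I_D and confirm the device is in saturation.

I_D ≈ 1.1 mA

V_G = V_DD·R_2/(R_1+R_2) = 11×56/156 = 3.95 V.
Assume saturation: I_D = (k_n/2)(V_GS − V_t)² with V_GS = V_G − I_D·R_S = 3.95 − 0.82·I_D.
Substituting gives 1.04·I_D² − 5.45·I_D + 4.74 = 0, with roots I_D = 1.1 or 4.12 mA.
The root I_D = 4.12 mA gives V_GS = 0.569 V ≤ V_t, so take I_D = 1.1 mA.
Then V_GS = 3.04 V and V_DS = V_DD − I_D(R_D+R_S) = 11 − 1.1×1.38 = 9.48 V.
Saturation requires V_DS ≥ V_GS − V_t = 0.844 V; 9.48 ≥ 0.844 ✓.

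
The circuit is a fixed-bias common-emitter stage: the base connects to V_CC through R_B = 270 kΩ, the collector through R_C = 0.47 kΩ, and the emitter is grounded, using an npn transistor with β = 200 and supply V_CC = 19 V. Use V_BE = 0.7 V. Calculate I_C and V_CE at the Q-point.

Base loop: V_CC = I_B·R_B + V_BE, so I_B = (19 − 0.7)/270 kΩ = 0.0678 mA.
In the active region I_C = β·I_B = 200 × 0.0678 = 13.6 mA.
Collector loop: V_CE = V_CC − I_C·R_C = 19 − 13.6×0.47 = 12.6 V.
Since V_CE = 12.6 V > V_CE(sat) ≈ 0.2 V, the transistor is in the active region as assumed.

I_C ≈ 14 mA, V_CE ≈ 13 V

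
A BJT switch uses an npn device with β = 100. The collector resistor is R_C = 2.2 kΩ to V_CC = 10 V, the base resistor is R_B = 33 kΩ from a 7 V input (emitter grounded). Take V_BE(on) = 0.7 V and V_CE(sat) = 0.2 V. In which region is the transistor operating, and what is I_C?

Assume active: I_B = (7 − 0.7)/33 = 0.191 mA, giving I_C = β·I_B = 19.1 mA.
But then V_CE = 10 − 19.1×2.2 = -32 V < V_CE(sat) = 0.2 V — impossible in the active region.
So the transistor is saturated. With V_CE = 0.2 V, I_C = (V_CC − 0.2)/R_C = 9.8/2.2 = 4.45 mA.
Check: β·I_B = 19.1 mA > I_C = 4.45 mA, confirming saturation.

saturation; I_C ≈ 4.5 mA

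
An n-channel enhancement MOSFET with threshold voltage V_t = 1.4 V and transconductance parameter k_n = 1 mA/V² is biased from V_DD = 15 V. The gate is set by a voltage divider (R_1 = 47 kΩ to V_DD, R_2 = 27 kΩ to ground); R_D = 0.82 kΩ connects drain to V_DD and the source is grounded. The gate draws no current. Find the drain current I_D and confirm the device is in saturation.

I_D ≈ 8.3 mA

V_G = V_DD·R_2/(R_1+R_2) = 15×27/74 = 5.47 V. With the source grounded, V_GS = V_G = 5.47 V.
Assume saturation: I_D = (k_n/2)(V_GS − V_t)² = (1/2)×(5.47 − 1.4)² = 0.5×4.07² = 8.29 mA.
V_DS = V_DD − I_D·R_D = 15 − 8.29×0.82 = 8.2 V.
Saturation requires V_DS ≥ V_GS − V_t = 4.07 V; 8.2 ≥ 4.07 ✓.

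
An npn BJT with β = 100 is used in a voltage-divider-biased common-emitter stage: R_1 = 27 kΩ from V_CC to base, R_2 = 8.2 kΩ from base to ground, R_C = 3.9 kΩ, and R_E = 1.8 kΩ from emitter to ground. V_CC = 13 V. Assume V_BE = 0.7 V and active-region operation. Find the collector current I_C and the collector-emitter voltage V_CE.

I_C ≈ 1.2 mA, V_CE ≈ 5.9 V

Thevenize the base divider: V_Th = V_CC·R_2/(R_1+R_2) = 13×8.2/35.2 = 3.03 V, R_Th = R_1‖R_2 = 6.29 kΩ.
Base-emitter loop: V_Th = I_B·R_Th + V_BE + (β+1)I_B·R_E, so I_B = (3.03 − 0.7) / (6.29 + 101×1.8) = 0.0124 mA.
I_C = β·I_B = 100×0.0124 = 1.24 mA, and I_E = (β+1)I_B = 1.25 mA.
V_CE = V_CC − I_C·R_C − I_E·R_E = 13 − 1.24×3.9 − 1.25×1.8 = 5.92 V.
V_CE = 5.92 V > 0.2 V confirms active-region operation.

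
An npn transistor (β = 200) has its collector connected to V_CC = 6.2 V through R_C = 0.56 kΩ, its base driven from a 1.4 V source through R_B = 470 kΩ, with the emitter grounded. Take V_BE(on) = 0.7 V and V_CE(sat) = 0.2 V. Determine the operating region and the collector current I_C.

active; I_C ≈ 0.3 mA

Assume active. Base-emitter loop: I_B = (V_BB − V_BE)/R_B = (1.4 − 0.7)/470 = 0.00149 mA.
I_C = β·I_B = 200×0.00149 = 0.298 mA.
V_CE = V_CC − I_C·R_C = 6.2 − 0.298×0.56 = 6.03 V > V_CE(sat), so the active-region assumption holds.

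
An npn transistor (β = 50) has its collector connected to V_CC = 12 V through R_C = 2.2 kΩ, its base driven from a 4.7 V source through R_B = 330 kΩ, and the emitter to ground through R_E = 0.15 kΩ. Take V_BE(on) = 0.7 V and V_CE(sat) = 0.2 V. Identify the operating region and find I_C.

Assume active. Base-emitter loop: I_B = (V_BB − V_BE)/(R_B + (β+1)R_E) = (4.7 − 0.7)/(330 + 51×0.15) = 0.0118 mA.
I_C = β·I_B = 50×0.0118 = 0.592 mA.
V_CE = V_CC − I_C·R_C − I_E·R_E = 12 − 0.592×2.2 − 0.604×0.15 = 10.6 V > V_CE(sat), so the active-region assumption holds.

active; I_C ≈ 0.59 mA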